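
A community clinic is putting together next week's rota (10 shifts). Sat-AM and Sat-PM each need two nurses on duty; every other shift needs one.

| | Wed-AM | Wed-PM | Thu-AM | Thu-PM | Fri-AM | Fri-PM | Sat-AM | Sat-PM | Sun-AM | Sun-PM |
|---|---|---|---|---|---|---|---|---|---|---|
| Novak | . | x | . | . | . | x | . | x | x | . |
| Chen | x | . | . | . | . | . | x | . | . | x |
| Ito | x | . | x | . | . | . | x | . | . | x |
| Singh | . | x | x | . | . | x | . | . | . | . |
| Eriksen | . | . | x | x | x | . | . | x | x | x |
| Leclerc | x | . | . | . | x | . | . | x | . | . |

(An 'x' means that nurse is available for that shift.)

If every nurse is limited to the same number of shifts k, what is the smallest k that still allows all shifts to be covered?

2

With 6 nurses and 12 worker-slots to fill, someone must work at least ⌈12/6⌉ = 2 shifts, so k ≥ 2.
k = 2 works: Wed-AM→Chen, Wed-PM→Novak, Thu-AM→Singh, Thu-PM→Eriksen, Fri-AM→Leclerc, Fri-PM→Singh, Sat-AM→Chen+Ito, Sat-PM→Eriksen+Leclerc, Sun-AM→Novak, Sun-PM→Ito.
Loads: Novak 2, Chen 2, Ito 2, Singh 2, Eriksen 2, Leclerc 2 — all ≤ 2.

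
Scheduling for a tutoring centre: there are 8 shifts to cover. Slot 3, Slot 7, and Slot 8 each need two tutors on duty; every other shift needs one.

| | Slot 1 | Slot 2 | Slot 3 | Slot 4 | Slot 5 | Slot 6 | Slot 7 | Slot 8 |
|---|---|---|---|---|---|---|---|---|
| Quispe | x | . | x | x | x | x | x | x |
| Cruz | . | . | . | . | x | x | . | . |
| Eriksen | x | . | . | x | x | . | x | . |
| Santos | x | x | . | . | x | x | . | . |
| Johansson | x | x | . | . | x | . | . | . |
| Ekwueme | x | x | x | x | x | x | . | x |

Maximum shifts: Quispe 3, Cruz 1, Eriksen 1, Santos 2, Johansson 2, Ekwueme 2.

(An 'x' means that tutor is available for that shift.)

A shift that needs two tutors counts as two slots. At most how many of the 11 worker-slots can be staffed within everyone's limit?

Total capacity across all tutors is 3+1+1+2+2+2 = 11, and 11 slots are needed, so at most 11 can be filled.
Shifts {Slot 3, Slot 4, Slot 7, Slot 8} need 7 slots but only Quispe, Eriksen, and Ekwueme are available for them, supplying at most 6 — so at least 1 slot must go unfilled.
An assignment achieving 10: Slot 1→Santos, Slot 2→Santos, Slot 3→Quispe+Ekwueme, Slot 5→Johansson, Slot 6→Cruz, Slot 7→Quispe+Eriksen, Slot 8→Quispe+Ekwueme.
Loads: Quispe 3/3, Cruz 1/1, Eriksen 1/1, Santos 2/2, Johansson 1/2, Ekwueme 2/2.

10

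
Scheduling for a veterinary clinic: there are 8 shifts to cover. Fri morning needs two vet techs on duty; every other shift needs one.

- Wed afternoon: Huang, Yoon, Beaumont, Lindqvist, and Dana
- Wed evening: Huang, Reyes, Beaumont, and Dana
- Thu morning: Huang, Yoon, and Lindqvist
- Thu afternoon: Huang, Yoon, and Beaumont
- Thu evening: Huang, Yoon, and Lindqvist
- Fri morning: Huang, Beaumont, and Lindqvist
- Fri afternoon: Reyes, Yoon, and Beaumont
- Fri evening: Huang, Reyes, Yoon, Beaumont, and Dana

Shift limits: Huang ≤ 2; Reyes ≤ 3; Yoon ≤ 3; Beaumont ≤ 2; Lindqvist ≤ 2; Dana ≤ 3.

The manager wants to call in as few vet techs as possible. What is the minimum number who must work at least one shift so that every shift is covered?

4

9 slots to fill and no one can take more than 3, so at least ⌈9/3⌉ = 3 vet techs are needed.
No set of 3 vet techs can cover every shift (each such set leaves at least one shift with no one available or exceeds a cap).
Huang, Reyes, Yoon, and Beaumont alone can cover everything: Wed afternoon→Yoon, Wed evening→Reyes, Thu morning→Huang, Thu afternoon→Yoon, Thu evening→Yoon, Fri morning→Huang+Beaumont, Fri afternoon→Reyes, Fri evening→Reyes.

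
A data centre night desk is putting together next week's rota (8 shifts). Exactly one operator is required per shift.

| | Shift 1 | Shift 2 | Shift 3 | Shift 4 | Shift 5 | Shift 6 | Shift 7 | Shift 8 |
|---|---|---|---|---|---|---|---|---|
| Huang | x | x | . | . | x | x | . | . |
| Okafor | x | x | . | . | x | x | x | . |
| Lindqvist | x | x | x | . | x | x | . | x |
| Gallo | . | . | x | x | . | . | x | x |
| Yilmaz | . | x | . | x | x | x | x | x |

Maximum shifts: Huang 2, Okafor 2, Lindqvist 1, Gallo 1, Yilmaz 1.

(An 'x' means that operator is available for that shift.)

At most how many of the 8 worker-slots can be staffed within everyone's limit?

Total capacity across all operators is 2+2+1+1+1 = 7, and 8 slots are needed, so at most 7 can be filled.
An assignment achieving 7: Shift 1→Huang, Shift 2→Huang, Shift 3→Lindqvist, Shift 4→Gallo, Shift 5→Okafor, Shift 7→Okafor, Shift 8→Yilmaz.
Loads: Huang 2/2, Okafor 2/2, Lindqvist 1/1, Gallo 1/1, Yilmaz 1/1.

7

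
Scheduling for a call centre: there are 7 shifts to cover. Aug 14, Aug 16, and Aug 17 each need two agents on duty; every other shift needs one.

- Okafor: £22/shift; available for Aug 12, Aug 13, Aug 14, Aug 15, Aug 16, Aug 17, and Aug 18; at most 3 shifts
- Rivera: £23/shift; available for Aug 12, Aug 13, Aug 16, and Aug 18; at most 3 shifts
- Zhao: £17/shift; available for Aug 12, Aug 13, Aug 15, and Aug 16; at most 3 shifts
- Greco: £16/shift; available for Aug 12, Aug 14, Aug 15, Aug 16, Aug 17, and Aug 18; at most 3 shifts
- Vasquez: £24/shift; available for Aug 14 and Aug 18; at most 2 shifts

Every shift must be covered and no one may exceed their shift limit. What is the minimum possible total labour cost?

Aug 17 can only be covered by Okafor and Greco, so that assignment is forced.
Picking the cheapest available agent for each shift independently would cost £174, but that ignores the shift limits.
An optimal schedule: Aug 12→Zhao, Aug 13→Zhao, Aug 14→Greco+Okafor, Aug 15→Greco, Aug 16→Zhao+Rivera, Aug 17→Greco+Okafor, Aug 18→Okafor.
Total: 17 + 17 + 16 + 22 + 16 + 17 + 23 + 16 + 22 + 22 = £188.

£188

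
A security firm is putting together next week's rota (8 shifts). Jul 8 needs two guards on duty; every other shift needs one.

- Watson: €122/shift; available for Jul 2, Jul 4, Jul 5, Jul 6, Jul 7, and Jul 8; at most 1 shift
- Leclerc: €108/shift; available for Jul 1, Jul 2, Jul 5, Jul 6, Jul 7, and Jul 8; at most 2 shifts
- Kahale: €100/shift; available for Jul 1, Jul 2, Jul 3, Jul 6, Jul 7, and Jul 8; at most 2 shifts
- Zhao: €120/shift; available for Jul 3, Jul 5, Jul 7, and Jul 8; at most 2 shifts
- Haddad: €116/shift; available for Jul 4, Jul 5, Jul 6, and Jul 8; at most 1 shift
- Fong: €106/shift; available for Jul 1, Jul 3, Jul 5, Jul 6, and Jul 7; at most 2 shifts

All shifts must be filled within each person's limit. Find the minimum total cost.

€984

Picking the cheapest available guard for each shift independently would cost €930, but that ignores the shift limits.
An optimal schedule: Jul 1→Kahale, Jul 2→Kahale, Jul 3→Fong, Jul 4→Haddad, Jul 5→Fong, Jul 6→Leclerc, Jul 7→Zhao, Jul 8→Leclerc+Zhao.
Total: 100 + 100 + 106 + 116 + 106 + 108 + 120 + 108 + 120 = €984.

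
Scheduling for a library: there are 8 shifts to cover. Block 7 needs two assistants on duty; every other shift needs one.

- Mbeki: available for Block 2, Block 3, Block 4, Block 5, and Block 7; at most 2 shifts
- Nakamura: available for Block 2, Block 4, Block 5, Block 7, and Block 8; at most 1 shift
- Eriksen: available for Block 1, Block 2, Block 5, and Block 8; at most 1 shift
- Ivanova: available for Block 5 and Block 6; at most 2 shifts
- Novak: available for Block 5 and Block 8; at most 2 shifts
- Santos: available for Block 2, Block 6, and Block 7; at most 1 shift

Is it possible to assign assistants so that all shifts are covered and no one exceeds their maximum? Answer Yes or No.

Total capacity is 9 and 9 slots are needed, so capacity alone doesn't rule it out.
Shifts {Block 1, Block 2, Block 3, Block 4, Block 7} need 6 worker-slots in total, but the assistants available for any of those shifts (Mbeki, Nakamura, Eriksen, and Santos) can supply at most 5 among them. So no valid schedule exists.

No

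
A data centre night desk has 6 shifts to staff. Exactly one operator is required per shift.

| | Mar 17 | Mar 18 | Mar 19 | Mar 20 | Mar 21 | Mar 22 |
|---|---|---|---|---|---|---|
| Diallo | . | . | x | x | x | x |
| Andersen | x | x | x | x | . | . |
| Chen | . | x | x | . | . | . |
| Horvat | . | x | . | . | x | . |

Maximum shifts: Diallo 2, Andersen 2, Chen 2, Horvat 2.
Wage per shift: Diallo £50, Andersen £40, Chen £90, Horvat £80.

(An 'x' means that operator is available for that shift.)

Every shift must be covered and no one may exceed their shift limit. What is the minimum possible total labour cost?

£340

Mar 17 can only be covered by Andersen, so that assignment is forced.
Mar 22 can only be covered by Diallo, so that assignment is forced.
Picking the cheapest available operator for each shift independently would cost £260, but that ignores the shift limits.
An optimal schedule: Mar 17→Andersen, Mar 18→Horvat, Mar 19→Diallo, Mar 20→Andersen, Mar 21→Horvat, Mar 22→Diallo.
Total: 40 + 80 + 50 + 40 + 80 + 50 = £340.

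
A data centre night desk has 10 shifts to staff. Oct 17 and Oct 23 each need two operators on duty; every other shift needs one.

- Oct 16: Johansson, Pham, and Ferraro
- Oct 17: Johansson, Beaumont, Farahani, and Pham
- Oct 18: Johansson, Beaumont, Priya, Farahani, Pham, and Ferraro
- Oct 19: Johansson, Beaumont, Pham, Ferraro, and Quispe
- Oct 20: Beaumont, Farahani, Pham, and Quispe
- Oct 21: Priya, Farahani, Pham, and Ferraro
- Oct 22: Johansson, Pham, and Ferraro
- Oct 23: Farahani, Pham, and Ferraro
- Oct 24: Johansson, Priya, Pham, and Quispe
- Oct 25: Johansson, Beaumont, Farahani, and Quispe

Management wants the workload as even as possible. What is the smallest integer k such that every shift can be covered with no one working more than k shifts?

With 7 operators and 12 worker-slots to fill, someone must work at least ⌈12/7⌉ = 2 shifts, so k ≥ 2.
k = 2 works: Oct 16→Johansson, Oct 17→Farahani+Pham, Oct 18→Ferraro, Oct 19→Ferraro, Oct 20→Beaumont, Oct 21→Priya, Oct 22→Johansson, Oct 23→Farahani+Pham, Oct 24→Priya, Oct 25→Beaumont.
Loads: Johansson 2, Beaumont 2, Priya 2, Farahani 2, Pham 2, Ferraro 2, Quispe 0 — all ≤ 2.

2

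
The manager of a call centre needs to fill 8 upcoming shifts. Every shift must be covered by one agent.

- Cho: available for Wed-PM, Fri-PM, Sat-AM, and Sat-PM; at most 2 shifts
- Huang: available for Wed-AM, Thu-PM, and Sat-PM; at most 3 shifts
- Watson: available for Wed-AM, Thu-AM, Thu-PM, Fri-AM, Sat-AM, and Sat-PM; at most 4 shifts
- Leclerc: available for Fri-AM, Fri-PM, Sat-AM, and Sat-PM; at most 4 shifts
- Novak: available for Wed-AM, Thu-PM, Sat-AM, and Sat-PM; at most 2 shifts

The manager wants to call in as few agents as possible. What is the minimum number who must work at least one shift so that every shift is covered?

3

8 slots to fill and no one can take more than 4, so at least ⌈8/4⌉ = 2 agents are needed.
No set of 2 agents can cover every shift (each such set leaves at least one shift with no one available or exceeds a cap).
Cho, Huang, and Watson alone can cover everything: Wed-AM→Huang, Wed-PM→Cho, Thu-AM→Watson, Thu-PM→Huang, Fri-AM→Watson, Fri-PM→Cho, Sat-AM→Watson, Sat-PM→Huang.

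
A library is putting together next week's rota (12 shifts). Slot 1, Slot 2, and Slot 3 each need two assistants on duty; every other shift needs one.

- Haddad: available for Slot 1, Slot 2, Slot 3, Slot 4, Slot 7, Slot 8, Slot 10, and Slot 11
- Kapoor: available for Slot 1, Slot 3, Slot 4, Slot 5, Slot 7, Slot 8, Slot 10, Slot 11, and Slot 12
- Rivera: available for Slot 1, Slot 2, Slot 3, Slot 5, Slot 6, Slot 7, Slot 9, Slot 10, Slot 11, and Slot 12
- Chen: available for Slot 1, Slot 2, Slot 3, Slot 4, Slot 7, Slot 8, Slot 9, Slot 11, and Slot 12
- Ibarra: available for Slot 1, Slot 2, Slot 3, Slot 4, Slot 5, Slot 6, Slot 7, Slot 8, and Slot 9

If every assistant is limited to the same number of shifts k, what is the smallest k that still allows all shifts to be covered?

3

With 5 assistants and 15 worker-slots to fill, someone must work at least ⌈15/5⌉ = 3 shifts, so k ≥ 3.
k = 3 works: Slot 1→Chen+Ibarra, Slot 2→Chen+Ibarra, Slot 3→Chen+Ibarra, Slot 4→Haddad, Slot 5→Kapoor, Slot 6→Rivera, Slot 7→Rivera, Slot 8→Haddad, Slot 9→Rivera, Slot 10→Haddad, Slot 11→Kapoor, Slot 12→Kapoor.
Loads: Haddad 3, Kapoor 3, Rivera 3, Chen 3, Ibarra 3 — all ≤ 3.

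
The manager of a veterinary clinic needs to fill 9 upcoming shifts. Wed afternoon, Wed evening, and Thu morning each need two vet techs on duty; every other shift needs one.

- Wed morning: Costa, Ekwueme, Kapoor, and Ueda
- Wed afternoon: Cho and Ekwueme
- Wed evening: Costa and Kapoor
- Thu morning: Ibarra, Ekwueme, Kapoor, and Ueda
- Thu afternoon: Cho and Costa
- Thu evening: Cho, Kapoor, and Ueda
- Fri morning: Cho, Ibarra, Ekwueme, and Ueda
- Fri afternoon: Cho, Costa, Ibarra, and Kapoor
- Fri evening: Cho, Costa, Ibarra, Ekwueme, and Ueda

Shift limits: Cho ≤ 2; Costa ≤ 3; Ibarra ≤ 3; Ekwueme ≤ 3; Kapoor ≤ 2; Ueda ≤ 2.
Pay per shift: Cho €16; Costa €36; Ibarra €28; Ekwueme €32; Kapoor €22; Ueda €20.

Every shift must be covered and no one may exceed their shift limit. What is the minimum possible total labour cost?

Wed afternoon can only be covered by Cho and Ekwueme, so that assignment is forced.
Wed evening can only be covered by Costa and Kapoor, so that assignment is forced.
Picking the cheapest available vet tech for each shift independently would cost €248, but that ignores the shift limits.
An optimal schedule: Wed morning→Ueda, Wed afternoon→Cho+Ekwueme, Wed evening→Kapoor+Costa, Thu morning→Ibarra+Ekwueme, Thu afternoon→Cho, Thu evening→Ueda, Fri morning→Ibarra, Fri afternoon→Kapoor, Fri evening→Ibarra.
Total: 20 + 16 + 32 + 22 + 36 + 28 + 32 + 16 + 20 + 28 + 22 + 28 = €300.

€300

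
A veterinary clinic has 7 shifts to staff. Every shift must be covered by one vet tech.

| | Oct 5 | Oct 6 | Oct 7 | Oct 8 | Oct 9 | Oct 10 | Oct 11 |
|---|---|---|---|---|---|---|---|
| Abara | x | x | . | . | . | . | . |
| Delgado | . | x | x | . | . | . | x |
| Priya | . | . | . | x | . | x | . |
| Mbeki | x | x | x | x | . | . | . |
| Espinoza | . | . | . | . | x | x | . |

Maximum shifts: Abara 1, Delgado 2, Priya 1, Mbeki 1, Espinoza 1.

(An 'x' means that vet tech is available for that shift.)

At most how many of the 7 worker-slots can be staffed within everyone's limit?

6

Total capacity across all vet techs is 1+2+1+1+1 = 6, and 7 slots are needed, so at most 6 can be filled.
An assignment achieving 6: Oct 5→Abara, Oct 6→Mbeki, Oct 7→Delgado, Oct 8→Priya, Oct 9→Espinoza, Oct 11→Delgado.
Loads: Abara 1/1, Delgado 2/2, Priya 1/1, Mbeki 1/1, Espinoza 1/1.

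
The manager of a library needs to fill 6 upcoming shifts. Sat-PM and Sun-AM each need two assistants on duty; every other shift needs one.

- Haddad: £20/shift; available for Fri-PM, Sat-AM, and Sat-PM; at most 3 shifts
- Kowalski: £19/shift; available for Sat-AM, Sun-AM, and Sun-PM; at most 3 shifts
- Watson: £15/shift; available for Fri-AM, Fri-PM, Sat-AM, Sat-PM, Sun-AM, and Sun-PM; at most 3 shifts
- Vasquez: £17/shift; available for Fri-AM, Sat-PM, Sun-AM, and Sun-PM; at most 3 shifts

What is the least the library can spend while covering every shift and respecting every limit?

Picking the cheapest available assistant for each shift independently would cost £124, but that ignores the shift limits.
An optimal schedule: Fri-AM→Watson, Fri-PM→Watson, Sat-AM→Kowalski, Sat-PM→Watson+Vasquez, Sun-AM→Vasquez+Kowalski, Sun-PM→Vasquez.
Total: 15 + 15 + 19 + 15 + 17 + 17 + 19 + 17 = £134.

£134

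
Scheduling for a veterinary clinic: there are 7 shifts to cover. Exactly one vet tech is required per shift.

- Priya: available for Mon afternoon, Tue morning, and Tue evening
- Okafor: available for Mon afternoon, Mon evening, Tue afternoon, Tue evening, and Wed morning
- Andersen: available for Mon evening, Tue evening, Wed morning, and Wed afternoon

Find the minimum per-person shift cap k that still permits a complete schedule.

3

With 3 vet techs and 7 worker-slots to fill, someone must work at least ⌈7/3⌉ = 3 shifts, so k ≥ 3.
k = 3 works: Mon afternoon→Priya, Mon evening→Okafor, Tue morning→Priya, Tue afternoon→Okafor, Tue evening→Priya, Wed morning→Okafor, Wed afternoon→Andersen.
Loads: Priya 3, Okafor 3, Andersen 1 — all ≤ 3.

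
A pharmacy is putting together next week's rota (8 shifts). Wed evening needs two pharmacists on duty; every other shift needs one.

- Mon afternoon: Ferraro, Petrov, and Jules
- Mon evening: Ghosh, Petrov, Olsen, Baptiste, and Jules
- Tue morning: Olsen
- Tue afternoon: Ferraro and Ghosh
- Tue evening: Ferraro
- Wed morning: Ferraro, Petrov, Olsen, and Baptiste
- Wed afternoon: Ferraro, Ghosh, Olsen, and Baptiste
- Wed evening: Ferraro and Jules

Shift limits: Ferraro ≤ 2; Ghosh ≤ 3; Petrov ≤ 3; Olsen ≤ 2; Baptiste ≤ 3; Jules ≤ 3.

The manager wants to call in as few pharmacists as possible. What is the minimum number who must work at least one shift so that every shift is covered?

4

9 slots to fill and no one can take more than 3, so at least ⌈9/3⌉ = 3 pharmacists are needed.
Shifts {Tue morning, Tue afternoon, Tue evening, Wed evening} need 5 slots, but among the pharmacists available for them (Ferraro, Ghosh, Olsen, and Jules) any 3 together supply at most 4. So 3 pharmacists are not enough.
Ferraro, Ghosh, Olsen, and Jules alone can cover everything: Mon afternoon→Jules, Mon evening→Ghosh, Tue morning→Olsen, Tue afternoon→Ghosh, Tue evening→Ferraro, Wed morning→Olsen, Wed afternoon→Ghosh, Wed evening→Ferraro+Jules.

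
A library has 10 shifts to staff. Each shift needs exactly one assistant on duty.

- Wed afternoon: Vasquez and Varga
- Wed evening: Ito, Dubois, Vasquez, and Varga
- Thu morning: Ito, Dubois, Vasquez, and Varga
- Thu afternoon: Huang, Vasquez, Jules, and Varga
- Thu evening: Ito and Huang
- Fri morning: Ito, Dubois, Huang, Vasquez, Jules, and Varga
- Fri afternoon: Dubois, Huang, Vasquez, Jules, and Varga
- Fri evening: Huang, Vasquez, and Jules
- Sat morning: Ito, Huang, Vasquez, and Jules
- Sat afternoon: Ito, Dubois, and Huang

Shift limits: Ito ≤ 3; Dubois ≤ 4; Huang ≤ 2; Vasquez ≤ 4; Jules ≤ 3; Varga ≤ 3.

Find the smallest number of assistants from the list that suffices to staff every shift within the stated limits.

10 slots to fill and no one can take more than 4, so at least ⌈10/4⌉ = 3 assistants are needed.
Ito, Dubois, and Vasquez alone can cover everything: Wed afternoon→Vasquez, Wed evening→Dubois, Thu morning→Dubois, Thu afternoon→Vasquez, Thu evening→Ito, Fri morning→Dubois, Fri afternoon→Dubois, Fri evening→Vasquez, Sat morning→Ito, Sat afternoon→Ito.

3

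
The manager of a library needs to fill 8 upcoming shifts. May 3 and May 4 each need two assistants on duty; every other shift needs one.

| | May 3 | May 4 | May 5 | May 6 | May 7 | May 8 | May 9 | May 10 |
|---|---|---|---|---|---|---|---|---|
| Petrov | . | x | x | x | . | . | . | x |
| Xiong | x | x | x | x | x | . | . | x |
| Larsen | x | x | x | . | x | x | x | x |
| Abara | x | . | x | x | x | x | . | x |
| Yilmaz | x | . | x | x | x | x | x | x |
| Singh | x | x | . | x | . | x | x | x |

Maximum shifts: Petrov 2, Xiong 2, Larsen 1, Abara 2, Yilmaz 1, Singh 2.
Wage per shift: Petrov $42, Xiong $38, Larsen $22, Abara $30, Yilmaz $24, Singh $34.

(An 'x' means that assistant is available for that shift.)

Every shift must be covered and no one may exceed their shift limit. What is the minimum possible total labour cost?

$334

Picking the cheapest available assistant for each shift independently would cost $236, but that ignores the shift limits.
An optimal schedule: May 3→Yilmaz+Singh, May 4→Xiong+Singh, May 5→Petrov, May 6→Petrov, May 7→Xiong, May 8→Abara, May 9→Larsen, May 10→Abara.
Total: 24 + 34 + 38 + 34 + 42 + 42 + 38 + 30 + 22 + 30 = $334.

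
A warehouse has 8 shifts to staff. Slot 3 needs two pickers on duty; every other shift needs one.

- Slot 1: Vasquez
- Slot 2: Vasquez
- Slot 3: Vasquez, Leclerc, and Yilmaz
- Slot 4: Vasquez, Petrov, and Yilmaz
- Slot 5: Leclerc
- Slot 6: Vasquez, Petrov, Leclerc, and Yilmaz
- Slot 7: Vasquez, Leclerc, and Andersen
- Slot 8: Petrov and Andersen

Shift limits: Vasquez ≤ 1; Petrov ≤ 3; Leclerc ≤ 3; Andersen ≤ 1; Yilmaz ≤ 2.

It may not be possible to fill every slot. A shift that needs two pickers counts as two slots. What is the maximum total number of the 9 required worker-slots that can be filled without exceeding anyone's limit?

8

Total capacity across all pickers is 1+3+3+1+2 = 10, and 9 slots are needed, so at most 9 can be filled.
Shifts {Slot 1, Slot 2} need 2 slots but only Vasquez are available for them, supplying at most 1 — so at least 1 slot must go unfilled.
An assignment achieving 8: Slot 1→Vasquez, Slot 3→Leclerc+Yilmaz, Slot 4→Petrov, Slot 5→Leclerc, Slot 6→Petrov, Slot 7→Leclerc, Slot 8→Petrov.
Loads: Vasquez 1/1, Petrov 3/3, Leclerc 3/3, Andersen 0/1, Yilmaz 1/2.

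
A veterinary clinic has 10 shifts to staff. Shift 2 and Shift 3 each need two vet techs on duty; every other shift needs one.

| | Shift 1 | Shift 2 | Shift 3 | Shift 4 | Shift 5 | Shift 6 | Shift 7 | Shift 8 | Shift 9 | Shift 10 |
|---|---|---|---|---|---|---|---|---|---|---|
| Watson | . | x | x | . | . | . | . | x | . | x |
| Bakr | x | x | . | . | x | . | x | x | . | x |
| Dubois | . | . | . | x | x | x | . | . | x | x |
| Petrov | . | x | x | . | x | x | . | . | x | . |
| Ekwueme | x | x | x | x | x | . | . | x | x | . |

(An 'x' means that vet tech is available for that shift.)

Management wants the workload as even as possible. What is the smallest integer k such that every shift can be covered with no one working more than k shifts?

3

With 5 vet techs and 12 worker-slots to fill, someone must work at least ⌈12/5⌉ = 3 shifts, so k ≥ 3.
k = 3 works: Shift 1→Bakr, Shift 2→Petrov+Ekwueme, Shift 3→Watson+Petrov, Shift 4→Dubois, Shift 5→Bakr, Shift 6→Dubois, Shift 7→Bakr, Shift 8→Watson, Shift 9→Dubois, Shift 10→Watson.
Loads: Watson 3, Bakr 3, Dubois 3, Petrov 2, Ekwueme 1 — all ≤ 3.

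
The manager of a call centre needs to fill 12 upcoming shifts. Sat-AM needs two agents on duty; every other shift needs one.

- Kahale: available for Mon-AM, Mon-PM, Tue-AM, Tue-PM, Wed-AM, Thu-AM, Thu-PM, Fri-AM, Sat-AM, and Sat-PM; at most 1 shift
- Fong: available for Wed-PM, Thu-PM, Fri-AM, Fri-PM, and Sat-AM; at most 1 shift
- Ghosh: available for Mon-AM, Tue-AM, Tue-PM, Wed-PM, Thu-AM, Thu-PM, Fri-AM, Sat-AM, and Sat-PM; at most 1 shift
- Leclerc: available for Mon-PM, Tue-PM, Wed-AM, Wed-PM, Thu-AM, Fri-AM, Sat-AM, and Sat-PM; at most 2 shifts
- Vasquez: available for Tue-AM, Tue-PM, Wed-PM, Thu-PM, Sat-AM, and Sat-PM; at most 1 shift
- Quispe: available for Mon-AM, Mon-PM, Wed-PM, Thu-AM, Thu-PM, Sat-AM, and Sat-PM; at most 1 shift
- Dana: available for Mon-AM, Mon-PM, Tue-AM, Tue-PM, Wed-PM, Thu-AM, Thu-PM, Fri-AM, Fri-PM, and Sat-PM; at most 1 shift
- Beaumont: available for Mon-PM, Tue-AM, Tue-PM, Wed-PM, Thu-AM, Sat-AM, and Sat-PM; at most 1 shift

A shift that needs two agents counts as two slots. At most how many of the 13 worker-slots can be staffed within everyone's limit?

9

Total capacity across all agents is 1+1+1+2+1+1+1+1 = 9, and 13 slots are needed, so at most 9 can be filled.
An assignment achieving 9: Mon-AM→Ghosh, Mon-PM→Leclerc, Tue-AM→Vasquez, Tue-PM→Dana, Wed-AM→Kahale, Wed-PM→Beaumont, Thu-AM→Quispe, Fri-AM→Leclerc, Fri-PM→Fong.
Loads: Kahale 1/1, Fong 1/1, Ghosh 1/1, Leclerc 2/2, Vasquez 1/1, Quispe 1/1, Dana 1/1, Beaumont 1/1.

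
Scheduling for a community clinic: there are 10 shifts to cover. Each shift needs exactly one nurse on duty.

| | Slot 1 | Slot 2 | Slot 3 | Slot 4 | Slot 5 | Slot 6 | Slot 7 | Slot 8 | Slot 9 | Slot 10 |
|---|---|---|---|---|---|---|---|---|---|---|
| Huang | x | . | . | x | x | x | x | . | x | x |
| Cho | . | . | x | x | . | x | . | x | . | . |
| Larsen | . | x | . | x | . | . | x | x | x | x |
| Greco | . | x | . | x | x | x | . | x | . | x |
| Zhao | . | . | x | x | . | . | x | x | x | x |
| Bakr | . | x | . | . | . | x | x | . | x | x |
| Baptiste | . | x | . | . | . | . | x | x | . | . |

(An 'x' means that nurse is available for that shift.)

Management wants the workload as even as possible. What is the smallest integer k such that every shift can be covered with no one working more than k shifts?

2

With 7 nurses and 10 worker-slots to fill, someone must work at least ⌈10/7⌉ = 2 shifts, so k ≥ 2.
k = 2 works: Slot 1→Huang, Slot 2→Larsen, Slot 3→Cho, Slot 4→Greco, Slot 5→Huang, Slot 6→Cho, Slot 7→Zhao, Slot 8→Greco, Slot 9→Larsen, Slot 10→Zhao.
Loads: Huang 2, Cho 2, Larsen 2, Greco 2, Zhao 2, Bakr 0, Baptiste 0 — all ≤ 2.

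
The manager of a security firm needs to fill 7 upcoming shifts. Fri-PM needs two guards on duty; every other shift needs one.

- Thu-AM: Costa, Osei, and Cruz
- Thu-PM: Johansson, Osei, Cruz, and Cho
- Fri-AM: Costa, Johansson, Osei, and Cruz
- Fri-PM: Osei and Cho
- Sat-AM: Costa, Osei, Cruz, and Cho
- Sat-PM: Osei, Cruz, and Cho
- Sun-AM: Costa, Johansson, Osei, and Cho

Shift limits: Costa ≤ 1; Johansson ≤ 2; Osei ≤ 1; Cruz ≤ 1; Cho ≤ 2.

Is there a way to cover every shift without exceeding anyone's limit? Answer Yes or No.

Total capacity is 1+2+1+1+2 = 7 but 8 worker-slots are needed — infeasible.

No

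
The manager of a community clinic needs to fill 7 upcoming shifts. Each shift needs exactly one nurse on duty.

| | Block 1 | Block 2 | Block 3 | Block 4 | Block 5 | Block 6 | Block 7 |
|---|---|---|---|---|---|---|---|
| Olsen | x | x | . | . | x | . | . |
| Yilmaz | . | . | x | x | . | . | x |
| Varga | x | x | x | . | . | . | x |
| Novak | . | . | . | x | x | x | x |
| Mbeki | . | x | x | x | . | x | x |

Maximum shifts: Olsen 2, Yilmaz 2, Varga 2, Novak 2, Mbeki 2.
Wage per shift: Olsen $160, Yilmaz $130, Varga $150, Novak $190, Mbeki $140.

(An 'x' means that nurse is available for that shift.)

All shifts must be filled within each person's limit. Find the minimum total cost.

Picking the cheapest available nurse for each shift independently would cost $980, but that ignores the shift limits.
An optimal schedule: Block 1→Varga, Block 2→Mbeki, Block 3→Yilmaz, Block 4→Yilmaz, Block 5→Olsen, Block 6→Mbeki, Block 7→Varga.
Total: 150 + 140 + 130 + 130 + 160 + 140 + 150 = $1000.

$1000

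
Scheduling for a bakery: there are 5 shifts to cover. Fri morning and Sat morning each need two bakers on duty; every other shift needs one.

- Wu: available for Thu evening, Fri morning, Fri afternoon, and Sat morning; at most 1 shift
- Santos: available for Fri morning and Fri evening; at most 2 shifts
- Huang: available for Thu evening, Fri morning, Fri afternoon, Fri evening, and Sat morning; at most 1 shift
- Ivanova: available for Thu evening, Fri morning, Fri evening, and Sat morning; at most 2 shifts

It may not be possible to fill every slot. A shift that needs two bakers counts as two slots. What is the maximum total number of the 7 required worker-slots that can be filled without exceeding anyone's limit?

6

Total capacity across all bakers is 1+2+1+2 = 6, and 7 slots are needed, so at most 6 can be filled.
An assignment achieving 6: Thu evening→Huang, Fri morning→Santos+Ivanova, Fri afternoon→Wu, Fri evening→Santos, Sat morning→Ivanova.
Loads: Wu 1/1, Santos 2/2, Huang 1/1, Ivanova 2/2.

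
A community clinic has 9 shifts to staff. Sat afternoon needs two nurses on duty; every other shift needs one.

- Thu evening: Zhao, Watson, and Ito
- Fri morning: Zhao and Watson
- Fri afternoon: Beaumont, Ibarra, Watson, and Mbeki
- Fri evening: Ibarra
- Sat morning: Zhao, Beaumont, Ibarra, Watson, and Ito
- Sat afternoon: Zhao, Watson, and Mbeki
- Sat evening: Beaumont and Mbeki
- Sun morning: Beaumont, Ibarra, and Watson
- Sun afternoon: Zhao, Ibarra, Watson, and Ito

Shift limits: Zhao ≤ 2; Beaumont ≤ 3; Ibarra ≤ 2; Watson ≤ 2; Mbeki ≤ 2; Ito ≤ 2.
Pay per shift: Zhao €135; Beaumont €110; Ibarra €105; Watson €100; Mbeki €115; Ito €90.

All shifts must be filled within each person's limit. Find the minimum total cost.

Fri evening can only be covered by Ibarra, so that assignment is forced.
Picking the cheapest available nurse for each shift independently would cost €1000, but that ignores the shift limits.
An optimal schedule: Thu evening→Ito, Fri morning→Watson, Fri afternoon→Beaumont, Fri evening→Ibarra, Sat morning→Beaumont, Sat afternoon→Watson+Mbeki, Sat evening→Beaumont, Sun morning→Ibarra, Sun afternoon→Ito.
Total: 90 + 100 + 110 + 105 + 110 + 100 + 115 + 110 + 105 + 90 = €1035.

€1035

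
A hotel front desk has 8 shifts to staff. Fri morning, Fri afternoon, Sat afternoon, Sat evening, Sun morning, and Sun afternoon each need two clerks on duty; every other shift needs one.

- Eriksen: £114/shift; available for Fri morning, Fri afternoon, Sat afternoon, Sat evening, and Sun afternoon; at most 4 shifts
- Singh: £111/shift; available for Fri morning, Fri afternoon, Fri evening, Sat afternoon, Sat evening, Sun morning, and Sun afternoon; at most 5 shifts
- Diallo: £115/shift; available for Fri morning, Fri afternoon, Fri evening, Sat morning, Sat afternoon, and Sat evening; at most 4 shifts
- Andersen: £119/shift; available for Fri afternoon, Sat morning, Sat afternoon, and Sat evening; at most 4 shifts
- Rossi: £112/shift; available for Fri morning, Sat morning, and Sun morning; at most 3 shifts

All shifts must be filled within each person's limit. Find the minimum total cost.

Sun morning can only be covered by Singh and Rossi, so that assignment is forced.
Sun afternoon can only be covered by Eriksen and Singh, so that assignment is forced.
Picking the cheapest available clerk for each shift independently would cost £1569, but that ignores the shift limits.
An optimal schedule: Fri morning→Singh+Rossi, Fri afternoon→Singh+Eriksen, Fri evening→Singh, Sat morning→Rossi, Sat afternoon→Eriksen+Diallo, Sat evening→Eriksen+Diallo, Sun morning→Singh+Rossi, Sun afternoon→Singh+Eriksen.
Total: 111 + 112 + 111 + 114 + 111 + 112 + 114 + 115 + 114 + 115 + 111 + 112 + 111 + 114 = £1577.

£1577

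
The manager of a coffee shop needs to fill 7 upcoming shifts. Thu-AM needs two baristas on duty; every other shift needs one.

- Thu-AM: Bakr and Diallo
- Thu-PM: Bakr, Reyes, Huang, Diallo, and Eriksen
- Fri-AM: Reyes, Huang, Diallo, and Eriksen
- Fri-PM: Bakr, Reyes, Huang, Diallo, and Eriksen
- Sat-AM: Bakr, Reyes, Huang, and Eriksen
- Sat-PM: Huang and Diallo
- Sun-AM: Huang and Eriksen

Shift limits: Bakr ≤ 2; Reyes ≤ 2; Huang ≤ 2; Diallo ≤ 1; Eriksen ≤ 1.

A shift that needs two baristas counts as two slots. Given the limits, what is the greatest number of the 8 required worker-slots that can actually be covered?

8

Total capacity across all baristas is 2+2+2+1+1 = 8, and 8 slots are needed, so at most 8 can be filled.
An assignment achieving 8: Thu-AM→Bakr+Diallo, Thu-PM→Reyes, Fri-AM→Reyes, Fri-PM→Eriksen, Sat-AM→Bakr, Sat-PM→Huang, Sun-AM→Huang.
Loads: Bakr 2/2, Reyes 2/2, Huang 2/2, Diallo 1/1, Eriksen 1/1.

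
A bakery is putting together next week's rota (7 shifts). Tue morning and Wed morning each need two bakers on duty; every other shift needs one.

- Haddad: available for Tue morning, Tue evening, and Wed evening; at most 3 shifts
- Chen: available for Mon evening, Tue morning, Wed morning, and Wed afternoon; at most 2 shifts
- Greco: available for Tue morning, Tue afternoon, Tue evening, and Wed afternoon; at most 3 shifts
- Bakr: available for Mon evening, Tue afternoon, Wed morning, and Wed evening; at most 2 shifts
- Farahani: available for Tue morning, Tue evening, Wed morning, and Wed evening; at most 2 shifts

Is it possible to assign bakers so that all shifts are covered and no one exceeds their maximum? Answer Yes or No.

One valid schedule: Mon evening→Chen, Tue morning→Haddad+Greco, Tue afternoon→Greco, Tue evening→Haddad, Wed morning→Bakr+Farahani, Wed afternoon→Chen, Wed evening→Haddad.
Loads: Haddad 3/3, Chen 2/2, Greco 2/3, Bakr 1/2, Farahani 1/2 — all within limits.

Yes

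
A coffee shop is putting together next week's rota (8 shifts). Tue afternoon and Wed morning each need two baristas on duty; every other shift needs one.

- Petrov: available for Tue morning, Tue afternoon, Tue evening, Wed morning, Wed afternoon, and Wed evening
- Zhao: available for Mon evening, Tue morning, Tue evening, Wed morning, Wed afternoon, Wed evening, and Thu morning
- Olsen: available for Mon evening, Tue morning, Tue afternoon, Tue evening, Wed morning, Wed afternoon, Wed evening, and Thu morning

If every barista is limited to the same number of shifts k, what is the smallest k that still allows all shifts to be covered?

With 3 baristas and 10 worker-slots to fill, someone must work at least ⌈10/3⌉ = 4 shifts, so k ≥ 4.
k = 4 works: Mon evening→Zhao, Tue morning→Petrov, Tue afternoon→Petrov+Olsen, Tue evening→Petrov, Wed morning→Petrov+Zhao, Wed afternoon→Zhao, Wed evening→Olsen, Thu morning→Zhao.
Loads: Petrov 4, Zhao 4, Olsen 2 — all ≤ 4.

4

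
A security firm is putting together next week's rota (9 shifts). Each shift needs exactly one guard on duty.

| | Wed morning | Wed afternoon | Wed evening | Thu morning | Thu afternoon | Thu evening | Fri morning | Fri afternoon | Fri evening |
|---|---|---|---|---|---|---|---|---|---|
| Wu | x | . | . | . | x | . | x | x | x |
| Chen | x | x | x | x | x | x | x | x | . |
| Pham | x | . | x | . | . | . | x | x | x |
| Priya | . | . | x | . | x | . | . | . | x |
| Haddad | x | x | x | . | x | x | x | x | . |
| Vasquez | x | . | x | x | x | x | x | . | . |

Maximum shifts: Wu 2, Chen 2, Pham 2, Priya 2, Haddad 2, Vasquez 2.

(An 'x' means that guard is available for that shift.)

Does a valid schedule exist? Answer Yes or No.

Yes

One valid schedule: Wed morning→Pham, Wed afternoon→Chen, Wed evening→Pham, Thu morning→Chen, Thu afternoon→Priya, Thu evening→Haddad, Fri morning→Haddad, Fri afternoon→Wu, Fri evening→Wu.
Loads: Wu 2/2, Chen 2/2, Pham 2/2, Priya 1/2, Haddad 2/2, Vasquez 0/2 — all within limits.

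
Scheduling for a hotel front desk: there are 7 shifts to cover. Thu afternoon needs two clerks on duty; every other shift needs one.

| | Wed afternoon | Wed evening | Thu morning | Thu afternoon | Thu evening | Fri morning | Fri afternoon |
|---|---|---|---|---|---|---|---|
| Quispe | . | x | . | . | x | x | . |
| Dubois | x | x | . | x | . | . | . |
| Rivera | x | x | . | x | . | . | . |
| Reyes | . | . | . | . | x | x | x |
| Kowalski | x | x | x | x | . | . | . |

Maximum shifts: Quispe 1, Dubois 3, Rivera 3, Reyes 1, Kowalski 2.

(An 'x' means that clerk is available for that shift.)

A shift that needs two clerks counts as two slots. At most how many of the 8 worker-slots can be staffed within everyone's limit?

7

Total capacity across all clerks is 1+3+3+1+2 = 10, and 8 slots are needed, so at most 8 can be filled.
Shifts {Thu evening, Fri morning, Fri afternoon} need 3 slots but only Quispe and Reyes are available for them, supplying at most 2 — so at least 1 slot must go unfilled.
An assignment achieving 7: Wed afternoon→Dubois, Wed evening→Dubois, Thu morning→Kowalski, Thu afternoon→Dubois+Rivera, Thu evening→Quispe, Fri afternoon→Reyes.
Loads: Quispe 1/1, Dubois 3/3, Rivera 1/3, Reyes 1/1, Kowalski 1/2.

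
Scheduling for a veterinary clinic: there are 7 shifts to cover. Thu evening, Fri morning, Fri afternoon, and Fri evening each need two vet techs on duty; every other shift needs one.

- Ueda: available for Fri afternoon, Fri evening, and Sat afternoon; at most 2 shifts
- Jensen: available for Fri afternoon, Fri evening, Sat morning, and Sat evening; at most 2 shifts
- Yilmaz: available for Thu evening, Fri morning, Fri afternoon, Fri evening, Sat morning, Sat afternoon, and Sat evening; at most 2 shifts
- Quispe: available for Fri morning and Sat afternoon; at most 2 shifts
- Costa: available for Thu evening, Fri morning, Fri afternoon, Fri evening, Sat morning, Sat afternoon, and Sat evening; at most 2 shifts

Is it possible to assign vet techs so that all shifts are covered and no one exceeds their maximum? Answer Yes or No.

Total capacity is 2+2+2+2+2 = 10 but 11 worker-slots are needed — infeasible.

No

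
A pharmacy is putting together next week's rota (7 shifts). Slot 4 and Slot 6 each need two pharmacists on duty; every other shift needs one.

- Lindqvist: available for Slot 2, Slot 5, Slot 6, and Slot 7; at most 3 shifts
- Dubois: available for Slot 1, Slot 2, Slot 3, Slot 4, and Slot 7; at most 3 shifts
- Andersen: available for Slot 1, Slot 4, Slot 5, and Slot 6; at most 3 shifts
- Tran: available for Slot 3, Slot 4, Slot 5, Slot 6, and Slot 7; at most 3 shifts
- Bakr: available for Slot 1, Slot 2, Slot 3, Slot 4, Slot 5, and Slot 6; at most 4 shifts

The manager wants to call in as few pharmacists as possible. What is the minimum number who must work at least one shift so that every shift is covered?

3

9 slots to fill and no one can take more than 4, so at least ⌈9/4⌉ = 3 pharmacists are needed.
Lindqvist, Dubois, and Andersen alone can cover everything: Slot 1→Dubois, Slot 2→Lindqvist, Slot 3→Dubois, Slot 4→Dubois+Andersen, Slot 5→Andersen, Slot 6→Lindqvist+Andersen, Slot 7→Lindqvist.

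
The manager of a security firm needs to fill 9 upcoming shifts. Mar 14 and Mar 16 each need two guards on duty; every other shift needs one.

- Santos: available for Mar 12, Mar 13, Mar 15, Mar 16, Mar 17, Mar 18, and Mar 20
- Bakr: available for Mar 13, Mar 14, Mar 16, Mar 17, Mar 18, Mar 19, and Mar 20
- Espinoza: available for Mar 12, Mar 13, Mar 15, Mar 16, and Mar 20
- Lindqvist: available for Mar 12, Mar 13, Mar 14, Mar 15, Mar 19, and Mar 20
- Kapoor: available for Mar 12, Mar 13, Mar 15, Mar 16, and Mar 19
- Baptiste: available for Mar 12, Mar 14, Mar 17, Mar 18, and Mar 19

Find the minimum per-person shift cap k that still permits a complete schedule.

2

With 6 guards and 11 worker-slots to fill, someone must work at least ⌈11/6⌉ = 2 shifts, so k ≥ 2.
k = 2 works: Mar 12→Baptiste, Mar 13→Kapoor, Mar 14→Bakr+Lindqvist, Mar 15→Espinoza, Mar 16→Espinoza+Kapoor, Mar 17→Santos, Mar 18→Santos, Mar 19→Bakr, Mar 20→Lindqvist.
Loads: Santos 2, Bakr 2, Espinoza 2, Lindqvist 2, Kapoor 2, Baptiste 1 — all ≤ 2.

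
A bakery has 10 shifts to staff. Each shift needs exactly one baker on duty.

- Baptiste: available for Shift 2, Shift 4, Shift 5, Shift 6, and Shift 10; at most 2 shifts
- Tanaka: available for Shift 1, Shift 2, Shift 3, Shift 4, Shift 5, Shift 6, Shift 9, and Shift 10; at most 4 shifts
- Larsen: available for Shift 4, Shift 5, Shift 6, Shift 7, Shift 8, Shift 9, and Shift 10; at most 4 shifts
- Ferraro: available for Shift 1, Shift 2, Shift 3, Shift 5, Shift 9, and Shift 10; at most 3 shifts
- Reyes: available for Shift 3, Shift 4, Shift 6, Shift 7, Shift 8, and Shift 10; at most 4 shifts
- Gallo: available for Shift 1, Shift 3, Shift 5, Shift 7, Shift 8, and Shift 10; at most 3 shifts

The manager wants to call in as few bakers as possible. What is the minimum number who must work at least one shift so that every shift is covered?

10 slots to fill and no one can take more than 4, so at least ⌈10/4⌉ = 3 bakers are needed.
Baptiste, Tanaka, and Larsen alone can cover everything: Shift 1→Tanaka, Shift 2→Baptiste, Shift 3→Tanaka, Shift 4→Baptiste, Shift 5→Tanaka, Shift 6→Larsen, Shift 7→Larsen, Shift 8→Larsen, Shift 9→Tanaka, Shift 10→Larsen.

3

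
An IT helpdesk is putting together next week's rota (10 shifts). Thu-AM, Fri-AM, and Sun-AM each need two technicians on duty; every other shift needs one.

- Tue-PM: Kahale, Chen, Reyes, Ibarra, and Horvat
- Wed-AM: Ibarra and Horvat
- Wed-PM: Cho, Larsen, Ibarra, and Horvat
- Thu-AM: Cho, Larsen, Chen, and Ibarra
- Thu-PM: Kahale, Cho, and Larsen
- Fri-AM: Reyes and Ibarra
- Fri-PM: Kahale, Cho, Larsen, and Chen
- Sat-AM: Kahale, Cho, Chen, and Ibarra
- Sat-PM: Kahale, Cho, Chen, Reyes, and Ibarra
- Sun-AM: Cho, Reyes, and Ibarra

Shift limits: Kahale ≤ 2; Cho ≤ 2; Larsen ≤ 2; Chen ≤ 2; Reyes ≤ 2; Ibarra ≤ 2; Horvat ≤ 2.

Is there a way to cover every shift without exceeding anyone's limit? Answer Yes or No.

Fri-AM can only be covered by Reyes and Ibarra, so that assignment is forced.
One valid schedule: Tue-PM→Horvat, Wed-AM→Ibarra, Wed-PM→Cho, Thu-AM→Larsen+Chen, Thu-PM→Kahale, Fri-AM→Reyes+Ibarra, Fri-PM→Larsen, Sat-AM→Kahale, Sat-PM→Chen, Sun-AM→Cho+Reyes.
Loads: Kahale 2/2, Cho 2/2, Larsen 2/2, Chen 2/2, Reyes 2/2, Ibarra 2/2, Horvat 1/2 — all within limits.

Yes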